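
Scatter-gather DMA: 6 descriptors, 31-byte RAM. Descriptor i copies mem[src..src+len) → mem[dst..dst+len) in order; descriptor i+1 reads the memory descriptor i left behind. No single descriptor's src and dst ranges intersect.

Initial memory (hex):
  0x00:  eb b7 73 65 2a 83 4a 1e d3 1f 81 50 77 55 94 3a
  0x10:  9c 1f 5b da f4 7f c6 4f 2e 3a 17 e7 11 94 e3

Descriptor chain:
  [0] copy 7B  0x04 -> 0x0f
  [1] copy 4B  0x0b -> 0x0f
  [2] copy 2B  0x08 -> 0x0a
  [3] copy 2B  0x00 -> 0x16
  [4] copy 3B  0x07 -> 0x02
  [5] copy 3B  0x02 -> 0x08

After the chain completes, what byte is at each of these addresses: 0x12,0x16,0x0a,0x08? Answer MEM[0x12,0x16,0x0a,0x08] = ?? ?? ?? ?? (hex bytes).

[0] 0x04->0x0f len=7 : 2a 83 4a 1e d3 1f 81
[1] 0x0b->0x0f len=4 : 50 77 55 94
[2] 0x08->0x0a len=2 : d3 1f
[3] 0x00->0x16 len=2 : eb b7
[4] 0x07->0x02 len=3 : 1e d3 1f
[5] 0x02->0x08 len=3 : 1e d3 1f
query mem[0x12]=0x94, mem[0x16]=0xeb, mem[0x0a]=0x1f, mem[0x08]=0x1e

MEM[0x12,0x16,0x0a,0x08] = 94 eb 1f 1e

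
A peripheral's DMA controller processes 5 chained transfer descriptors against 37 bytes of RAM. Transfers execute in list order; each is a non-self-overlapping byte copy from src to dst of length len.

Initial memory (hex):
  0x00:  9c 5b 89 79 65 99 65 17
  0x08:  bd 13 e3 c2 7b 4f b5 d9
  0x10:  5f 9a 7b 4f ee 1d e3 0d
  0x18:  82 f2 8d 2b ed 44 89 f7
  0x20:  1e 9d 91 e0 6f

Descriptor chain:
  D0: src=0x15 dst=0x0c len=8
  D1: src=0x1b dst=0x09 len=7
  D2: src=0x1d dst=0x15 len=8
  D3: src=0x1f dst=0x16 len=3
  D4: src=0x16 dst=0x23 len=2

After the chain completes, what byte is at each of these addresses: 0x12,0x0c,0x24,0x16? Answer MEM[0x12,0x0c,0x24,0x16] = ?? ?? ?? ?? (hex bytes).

MEM[0x12,0x0c,0x24,0x16] = 2b 89 1e f7

#0 dst[0x0c+8] := {0x1d,0xe3,0x0d,0x82,0xf2,0x8d,0x2b,0xed}
#1 dst[0x09+7] := {0x2b,0xed,0x44,0x89,0xf7,0x1e,0x9d}
#2 dst[0x15+8] := {0x44,0x89,0xf7,0x1e,0x9d,0x91,0xe0,0x6f}
#3 dst[0x16+3] := {0xf7,0x1e,0x9d}
#4 dst[0x23+2] := {0xf7,0x1e}
query mem[0x12]=0x2b, mem[0x0c]=0x89, mem[0x24]=0x1e, mem[0x16]=0xf7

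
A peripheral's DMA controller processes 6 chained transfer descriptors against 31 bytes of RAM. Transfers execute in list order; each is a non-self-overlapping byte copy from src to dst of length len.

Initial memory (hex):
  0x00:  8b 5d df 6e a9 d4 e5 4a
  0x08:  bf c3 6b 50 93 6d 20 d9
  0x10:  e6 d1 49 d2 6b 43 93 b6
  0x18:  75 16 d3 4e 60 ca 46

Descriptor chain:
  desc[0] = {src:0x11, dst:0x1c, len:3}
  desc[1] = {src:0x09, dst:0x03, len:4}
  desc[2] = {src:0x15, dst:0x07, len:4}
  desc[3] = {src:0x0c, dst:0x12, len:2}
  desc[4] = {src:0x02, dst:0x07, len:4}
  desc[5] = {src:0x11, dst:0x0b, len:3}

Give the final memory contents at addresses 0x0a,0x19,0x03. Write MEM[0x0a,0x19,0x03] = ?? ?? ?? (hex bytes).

MEM[0x0a,0x19,0x03] = 50 16 c3

  after D0: wrote 3B at 0x1c = d149d2
  after D1: wrote 4B at 0x03 = c36b5093
  after D2: wrote 4B at 0x07 = 4393b675
  after D3: wrote 2B at 0x12 = 936d
  after D4: wrote 4B at 0x07 = dfc36b50
  after D5: wrote 3B at 0x0b = d1936d
query mem[0x0a]=0x50, mem[0x19]=0x16, mem[0x03]=0xc3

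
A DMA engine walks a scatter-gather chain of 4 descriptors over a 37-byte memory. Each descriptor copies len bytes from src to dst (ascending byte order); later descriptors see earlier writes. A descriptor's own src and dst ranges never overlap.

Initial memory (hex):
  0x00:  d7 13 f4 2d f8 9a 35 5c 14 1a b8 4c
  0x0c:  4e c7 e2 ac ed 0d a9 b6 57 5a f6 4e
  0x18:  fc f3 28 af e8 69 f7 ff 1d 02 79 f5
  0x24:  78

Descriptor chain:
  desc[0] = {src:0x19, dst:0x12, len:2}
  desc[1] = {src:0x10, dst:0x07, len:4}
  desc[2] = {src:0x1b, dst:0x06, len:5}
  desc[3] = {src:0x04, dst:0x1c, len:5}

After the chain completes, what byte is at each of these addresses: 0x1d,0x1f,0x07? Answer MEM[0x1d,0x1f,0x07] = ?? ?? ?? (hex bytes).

MEM[0x1d,0x1f,0x07] = 9a e8 e8

D0: mem[0x12..0x13] <- [f3 28]
D1: mem[0x07..0x0a] <- [ed 0d f3 28]
D2: mem[0x06..0x0a] <- [af e8 69 f7 ff]
D3: mem[0x1c..0x20] <- [f8 9a af e8 69]
query mem[0x1d]=0x9a, mem[0x1f]=0xe8, mem[0x07]=0xe8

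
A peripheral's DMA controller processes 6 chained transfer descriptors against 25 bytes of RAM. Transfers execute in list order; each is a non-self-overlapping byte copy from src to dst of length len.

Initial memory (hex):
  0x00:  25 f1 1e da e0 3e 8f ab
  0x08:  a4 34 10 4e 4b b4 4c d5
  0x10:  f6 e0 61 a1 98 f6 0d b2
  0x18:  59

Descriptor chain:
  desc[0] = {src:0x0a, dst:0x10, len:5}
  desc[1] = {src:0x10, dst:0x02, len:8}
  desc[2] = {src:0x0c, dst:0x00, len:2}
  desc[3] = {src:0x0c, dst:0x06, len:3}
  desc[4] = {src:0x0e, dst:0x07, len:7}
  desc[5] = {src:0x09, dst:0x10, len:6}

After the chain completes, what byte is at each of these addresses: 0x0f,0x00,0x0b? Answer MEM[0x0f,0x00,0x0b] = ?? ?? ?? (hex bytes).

D0: mem[0x10..0x14] <- [10 4e 4b b4 4c]
D1: mem[0x02..0x09] <- [10 4e 4b b4 4c f6 0d b2]
D2: mem[0x00..0x01] <- [4b b4]
D3: mem[0x06..0x08] <- [4b b4 4c]
D4: mem[0x07..0x0d] <- [4c d5 10 4e 4b b4 4c]
D5: mem[0x10..0x15] <- [10 4e 4b b4 4c 4c]
query mem[0x0f]=0xd5, mem[0x00]=0x4b, mem[0x0b]=0x4b

MEM[0x0f,0x00,0x0b] = d5 4b 4b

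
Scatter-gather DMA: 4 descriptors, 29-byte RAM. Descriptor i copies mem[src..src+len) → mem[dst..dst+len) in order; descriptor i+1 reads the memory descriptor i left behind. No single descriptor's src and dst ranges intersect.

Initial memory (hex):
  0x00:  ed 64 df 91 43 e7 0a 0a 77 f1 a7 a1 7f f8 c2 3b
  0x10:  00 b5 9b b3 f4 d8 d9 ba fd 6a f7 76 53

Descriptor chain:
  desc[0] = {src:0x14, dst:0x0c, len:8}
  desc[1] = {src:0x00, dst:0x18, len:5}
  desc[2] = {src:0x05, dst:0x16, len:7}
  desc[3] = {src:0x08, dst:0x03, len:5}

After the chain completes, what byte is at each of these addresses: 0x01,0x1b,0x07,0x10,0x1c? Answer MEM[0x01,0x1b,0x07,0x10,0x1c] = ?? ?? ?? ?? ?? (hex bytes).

MEM[0x01,0x1b,0x07,0x10,0x1c] = 64 a7 f4 fd a1

  after D0: wrote 8B at 0x0c = f4d8d9bafd6af776
  after D1: wrote 5B at 0x18 = ed64df9143
  after D2: wrote 7B at 0x16 = e70a0a77f1a7a1
  after D3: wrote 5B at 0x03 = 77f1a7a1f4
query mem[0x01]=0x64, mem[0x1b]=0xa7, mem[0x07]=0xf4, mem[0x10]=0xfd, mem[0x1c]=0xa1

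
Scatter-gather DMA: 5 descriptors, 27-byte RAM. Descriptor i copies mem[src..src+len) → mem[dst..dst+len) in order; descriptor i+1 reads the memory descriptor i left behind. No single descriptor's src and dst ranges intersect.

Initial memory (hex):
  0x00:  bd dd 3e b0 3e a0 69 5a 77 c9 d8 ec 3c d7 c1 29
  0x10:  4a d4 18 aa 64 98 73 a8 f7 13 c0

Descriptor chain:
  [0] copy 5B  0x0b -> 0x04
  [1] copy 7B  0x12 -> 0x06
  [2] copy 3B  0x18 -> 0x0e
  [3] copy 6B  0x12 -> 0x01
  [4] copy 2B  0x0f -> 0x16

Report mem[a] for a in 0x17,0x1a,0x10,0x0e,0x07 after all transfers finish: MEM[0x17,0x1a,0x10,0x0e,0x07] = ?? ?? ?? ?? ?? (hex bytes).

MEM[0x17,0x1a,0x10,0x0e,0x07] = c0 c0 c0 f7 aa

D0: mem[0x04..0x08] <- [ec 3c d7 c1 29]
D1: mem[0x06..0x0c] <- [18 aa 64 98 73 a8 f7]
D2: mem[0x0e..0x10] <- [f7 13 c0]
D3: mem[0x01..0x06] <- [18 aa 64 98 73 a8]
D4: mem[0x16..0x17] <- [13 c0]
query mem[0x17]=0xc0, mem[0x1a]=0xc0, mem[0x10]=0xc0, mem[0x0e]=0xf7, mem[0x07]=0xaa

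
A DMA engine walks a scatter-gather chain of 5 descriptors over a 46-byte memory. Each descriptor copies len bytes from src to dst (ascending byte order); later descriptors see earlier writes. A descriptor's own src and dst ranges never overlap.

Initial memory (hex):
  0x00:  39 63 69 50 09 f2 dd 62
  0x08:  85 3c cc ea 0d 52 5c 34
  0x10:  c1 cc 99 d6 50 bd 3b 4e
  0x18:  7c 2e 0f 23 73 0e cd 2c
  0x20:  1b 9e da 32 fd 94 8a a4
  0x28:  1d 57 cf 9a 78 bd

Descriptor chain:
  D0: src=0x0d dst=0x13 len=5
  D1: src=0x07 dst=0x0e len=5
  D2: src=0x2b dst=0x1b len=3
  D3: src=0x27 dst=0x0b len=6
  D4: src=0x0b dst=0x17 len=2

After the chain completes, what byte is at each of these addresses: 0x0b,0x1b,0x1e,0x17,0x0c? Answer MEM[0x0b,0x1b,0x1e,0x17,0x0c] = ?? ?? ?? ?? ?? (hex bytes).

[0] 0x0d->0x13 len=5 : 52 5c 34 c1 cc
[1] 0x07->0x0e len=5 : 62 85 3c cc ea
[2] 0x2b->0x1b len=3 : 9a 78 bd
[3] 0x27->0x0b len=6 : a4 1d 57 cf 9a 78
[4] 0x0b->0x17 len=2 : a4 1d
query mem[0x0b]=0xa4, mem[0x1b]=0x9a, mem[0x1e]=0xcd, mem[0x17]=0xa4, mem[0x0c]=0x1d

MEM[0x0b,0x1b,0x1e,0x17,0x0c] = a4 9a cd a4 1d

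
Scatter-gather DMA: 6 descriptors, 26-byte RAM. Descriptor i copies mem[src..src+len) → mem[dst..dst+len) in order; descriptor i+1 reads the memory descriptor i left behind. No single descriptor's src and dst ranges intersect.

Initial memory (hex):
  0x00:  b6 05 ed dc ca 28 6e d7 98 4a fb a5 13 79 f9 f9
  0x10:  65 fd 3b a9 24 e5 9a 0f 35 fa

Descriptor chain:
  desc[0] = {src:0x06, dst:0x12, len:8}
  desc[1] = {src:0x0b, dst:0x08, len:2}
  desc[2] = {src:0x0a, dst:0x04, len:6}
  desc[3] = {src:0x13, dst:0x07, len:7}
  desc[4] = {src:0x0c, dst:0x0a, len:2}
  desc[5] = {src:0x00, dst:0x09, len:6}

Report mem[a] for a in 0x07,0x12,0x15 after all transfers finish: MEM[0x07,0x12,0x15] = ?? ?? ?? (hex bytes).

MEM[0x07,0x12,0x15] = d7 6e 4a

#0 dst[0x12+8] := {0x6e,0xd7,0x98,0x4a,0xfb,0xa5,0x13,0x79}
#1 dst[0x08+2] := {0xa5,0x13}
#2 dst[0x04+6] := {0xfb,0xa5,0x13,0x79,0xf9,0xf9}
#3 dst[0x07+7] := {0xd7,0x98,0x4a,0xfb,0xa5,0x13,0x79}
#4 dst[0x0a+2] := {0x13,0x79}
#5 dst[0x09+6] := {0xb6,0x05,0xed,0xdc,0xfb,0xa5}
query mem[0x07]=0xd7, mem[0x12]=0x6e, mem[0x15]=0x4a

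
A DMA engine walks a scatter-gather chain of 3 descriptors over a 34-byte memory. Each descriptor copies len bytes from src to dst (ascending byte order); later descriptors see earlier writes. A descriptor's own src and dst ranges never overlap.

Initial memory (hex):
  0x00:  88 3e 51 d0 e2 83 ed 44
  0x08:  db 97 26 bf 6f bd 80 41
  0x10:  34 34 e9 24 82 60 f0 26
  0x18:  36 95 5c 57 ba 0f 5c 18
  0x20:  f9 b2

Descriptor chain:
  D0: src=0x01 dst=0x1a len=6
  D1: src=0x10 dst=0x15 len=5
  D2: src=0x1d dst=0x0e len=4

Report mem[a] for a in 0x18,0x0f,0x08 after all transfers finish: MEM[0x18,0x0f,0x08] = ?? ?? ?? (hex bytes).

  after D0: wrote 6B at 0x1a = 3e51d0e283ed
  after D1: wrote 5B at 0x15 = 3434e92482
  after D2: wrote 4B at 0x0e = e283edf9
query mem[0x18]=0x24, mem[0x0f]=0x83, mem[0x08]=0xdb

MEM[0x18,0x0f,0x08] = 24 83 db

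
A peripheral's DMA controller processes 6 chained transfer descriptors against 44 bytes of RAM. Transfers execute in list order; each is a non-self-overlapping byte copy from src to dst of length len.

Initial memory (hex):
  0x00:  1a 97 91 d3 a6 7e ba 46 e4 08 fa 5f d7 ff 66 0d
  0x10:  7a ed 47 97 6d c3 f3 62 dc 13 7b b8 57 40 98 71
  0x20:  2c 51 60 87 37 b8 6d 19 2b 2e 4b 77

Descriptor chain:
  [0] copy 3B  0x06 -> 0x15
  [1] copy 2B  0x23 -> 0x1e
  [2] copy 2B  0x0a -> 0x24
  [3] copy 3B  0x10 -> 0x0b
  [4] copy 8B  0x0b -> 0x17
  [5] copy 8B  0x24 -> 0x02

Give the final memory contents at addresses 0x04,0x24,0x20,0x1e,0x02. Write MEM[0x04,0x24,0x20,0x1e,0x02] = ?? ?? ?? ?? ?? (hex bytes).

MEM[0x04,0x24,0x20,0x1e,0x02] = 6d fa 2c 47 fa

[0] 0x06->0x15 len=3 : ba 46 e4
[1] 0x23->0x1e len=2 : 87 37
[2] 0x0a->0x24 len=2 : fa 5f
[3] 0x10->0x0b len=3 : 7a ed 47
[4] 0x0b->0x17 len=8 : 7a ed 47 66 0d 7a ed 47
[5] 0x24->0x02 len=8 : fa 5f 6d 19 2b 2e 4b 77
query mem[0x04]=0x6d, mem[0x24]=0xfa, mem[0x20]=0x2c, mem[0x1e]=0x47, mem[0x02]=0xfa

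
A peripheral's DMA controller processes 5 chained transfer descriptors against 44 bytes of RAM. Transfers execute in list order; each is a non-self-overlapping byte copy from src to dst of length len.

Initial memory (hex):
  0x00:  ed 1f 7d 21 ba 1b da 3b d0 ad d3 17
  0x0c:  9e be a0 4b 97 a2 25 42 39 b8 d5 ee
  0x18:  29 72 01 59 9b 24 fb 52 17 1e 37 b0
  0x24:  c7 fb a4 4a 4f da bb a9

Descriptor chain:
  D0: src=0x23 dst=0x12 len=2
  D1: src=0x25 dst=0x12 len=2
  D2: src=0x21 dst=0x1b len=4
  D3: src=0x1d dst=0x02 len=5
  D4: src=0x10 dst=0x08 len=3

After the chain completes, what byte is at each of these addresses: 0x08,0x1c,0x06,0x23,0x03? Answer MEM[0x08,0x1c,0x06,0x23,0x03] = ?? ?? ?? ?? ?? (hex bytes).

MEM[0x08,0x1c,0x06,0x23,0x03] = 97 37 1e b0 c7

D0: mem[0x12..0x13] <- [b0 c7]
D1: mem[0x12..0x13] <- [fb a4]
D2: mem[0x1b..0x1e] <- [1e 37 b0 c7]
D3: mem[0x02..0x06] <- [b0 c7 52 17 1e]
D4: mem[0x08..0x0a] <- [97 a2 fb]
query mem[0x08]=0x97, mem[0x1c]=0x37, mem[0x06]=0x1e, mem[0x23]=0xb0, mem[0x03]=0xc7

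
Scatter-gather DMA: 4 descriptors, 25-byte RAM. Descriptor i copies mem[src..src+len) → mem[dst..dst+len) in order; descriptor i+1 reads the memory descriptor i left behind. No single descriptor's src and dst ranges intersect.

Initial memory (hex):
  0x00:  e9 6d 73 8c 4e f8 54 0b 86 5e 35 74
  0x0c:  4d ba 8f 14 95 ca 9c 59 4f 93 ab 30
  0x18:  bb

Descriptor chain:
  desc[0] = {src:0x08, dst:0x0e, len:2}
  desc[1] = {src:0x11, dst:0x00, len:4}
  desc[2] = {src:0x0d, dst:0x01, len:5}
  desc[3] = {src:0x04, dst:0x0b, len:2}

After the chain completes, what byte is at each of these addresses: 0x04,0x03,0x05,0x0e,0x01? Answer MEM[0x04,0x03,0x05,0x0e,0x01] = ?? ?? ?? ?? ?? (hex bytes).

  after D0: wrote 2B at 0x0e = 865e
  after D1: wrote 4B at 0x00 = ca9c594f
  after D2: wrote 5B at 0x01 = ba865e95ca
  after D3: wrote 2B at 0x0b = 95ca
query mem[0x04]=0x95, mem[0x03]=0x5e, mem[0x05]=0xca, mem[0x0e]=0x86, mem[0x01]=0xba

MEM[0x04,0x03,0x05,0x0e,0x01] = 95 5e ca 86 ba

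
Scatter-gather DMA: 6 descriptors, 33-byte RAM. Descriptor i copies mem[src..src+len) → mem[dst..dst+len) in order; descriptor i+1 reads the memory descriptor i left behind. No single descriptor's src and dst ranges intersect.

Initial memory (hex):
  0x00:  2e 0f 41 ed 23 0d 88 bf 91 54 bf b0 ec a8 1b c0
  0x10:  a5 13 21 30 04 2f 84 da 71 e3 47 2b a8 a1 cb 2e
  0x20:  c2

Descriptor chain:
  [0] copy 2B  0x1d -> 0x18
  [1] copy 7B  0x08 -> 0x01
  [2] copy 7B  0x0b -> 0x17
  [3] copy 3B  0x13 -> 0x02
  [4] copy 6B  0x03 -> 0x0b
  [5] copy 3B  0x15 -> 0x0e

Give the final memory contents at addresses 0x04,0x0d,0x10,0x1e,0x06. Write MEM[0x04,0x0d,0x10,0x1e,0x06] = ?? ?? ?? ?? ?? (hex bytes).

MEM[0x04,0x0d,0x10,0x1e,0x06] = 2f ec b0 cb a8

#0 dst[0x18+2] := {0xa1,0xcb}
#1 dst[0x01+7] := {0x91,0x54,0xbf,0xb0,0xec,0xa8,0x1b}
#2 dst[0x17+7] := {0xb0,0xec,0xa8,0x1b,0xc0,0xa5,0x13}
#3 dst[0x02+3] := {0x30,0x04,0x2f}
#4 dst[0x0b+6] := {0x04,0x2f,0xec,0xa8,0x1b,0x91}
#5 dst[0x0e+3] := {0x2f,0x84,0xb0}
query mem[0x04]=0x2f, mem[0x0d]=0xec, mem[0x10]=0xb0, mem[0x1e]=0xcb, mem[0x06]=0xa8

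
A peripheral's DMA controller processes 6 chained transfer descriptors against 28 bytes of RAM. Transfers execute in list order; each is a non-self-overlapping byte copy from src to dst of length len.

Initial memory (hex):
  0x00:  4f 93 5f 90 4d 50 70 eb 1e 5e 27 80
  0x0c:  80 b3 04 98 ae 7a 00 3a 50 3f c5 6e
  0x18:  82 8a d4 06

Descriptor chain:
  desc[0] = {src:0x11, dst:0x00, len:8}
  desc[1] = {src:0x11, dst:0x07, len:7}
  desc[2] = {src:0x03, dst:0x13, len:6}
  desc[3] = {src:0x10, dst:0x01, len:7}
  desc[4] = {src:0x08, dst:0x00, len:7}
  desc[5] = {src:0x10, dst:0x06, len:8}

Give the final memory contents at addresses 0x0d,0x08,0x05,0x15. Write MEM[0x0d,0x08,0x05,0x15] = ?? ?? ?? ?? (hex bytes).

MEM[0x0d,0x08,0x05,0x15] = 7a 00 6e c5

#0 dst[0x00+8] := {0x7a,0x00,0x3a,0x50,0x3f,0xc5,0x6e,0x82}
#1 dst[0x07+7] := {0x7a,0x00,0x3a,0x50,0x3f,0xc5,0x6e}
#2 dst[0x13+6] := {0x50,0x3f,0xc5,0x6e,0x7a,0x00}
#3 dst[0x01+7] := {0xae,0x7a,0x00,0x50,0x3f,0xc5,0x6e}
#4 dst[0x00+7] := {0x00,0x3a,0x50,0x3f,0xc5,0x6e,0x04}
#5 dst[0x06+8] := {0xae,0x7a,0x00,0x50,0x3f,0xc5,0x6e,0x7a}
query mem[0x0d]=0x7a, mem[0x08]=0x00, mem[0x05]=0x6e, mem[0x15]=0xc5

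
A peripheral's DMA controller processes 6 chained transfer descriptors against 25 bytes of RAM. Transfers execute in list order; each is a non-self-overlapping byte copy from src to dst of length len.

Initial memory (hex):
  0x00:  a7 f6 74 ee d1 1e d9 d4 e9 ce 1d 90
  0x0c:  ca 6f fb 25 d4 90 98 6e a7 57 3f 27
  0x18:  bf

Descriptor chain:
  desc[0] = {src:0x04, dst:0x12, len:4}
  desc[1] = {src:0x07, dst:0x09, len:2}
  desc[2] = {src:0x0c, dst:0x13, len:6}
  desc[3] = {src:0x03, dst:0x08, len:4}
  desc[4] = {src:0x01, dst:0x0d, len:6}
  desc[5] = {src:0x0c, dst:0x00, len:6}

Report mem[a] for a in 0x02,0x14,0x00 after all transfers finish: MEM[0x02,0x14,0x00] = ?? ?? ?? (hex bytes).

MEM[0x02,0x14,0x00] = 74 6f ca

#0 dst[0x12+4] := {0xd1,0x1e,0xd9,0xd4}
#1 dst[0x09+2] := {0xd4,0xe9}
#2 dst[0x13+6] := {0xca,0x6f,0xfb,0x25,0xd4,0x90}
#3 dst[0x08+4] := {0xee,0xd1,0x1e,0xd9}
#4 dst[0x0d+6] := {0xf6,0x74,0xee,0xd1,0x1e,0xd9}
#5 dst[0x00+6] := {0xca,0xf6,0x74,0xee,0xd1,0x1e}
query mem[0x02]=0x74, mem[0x14]=0x6f, mem[0x00]=0xca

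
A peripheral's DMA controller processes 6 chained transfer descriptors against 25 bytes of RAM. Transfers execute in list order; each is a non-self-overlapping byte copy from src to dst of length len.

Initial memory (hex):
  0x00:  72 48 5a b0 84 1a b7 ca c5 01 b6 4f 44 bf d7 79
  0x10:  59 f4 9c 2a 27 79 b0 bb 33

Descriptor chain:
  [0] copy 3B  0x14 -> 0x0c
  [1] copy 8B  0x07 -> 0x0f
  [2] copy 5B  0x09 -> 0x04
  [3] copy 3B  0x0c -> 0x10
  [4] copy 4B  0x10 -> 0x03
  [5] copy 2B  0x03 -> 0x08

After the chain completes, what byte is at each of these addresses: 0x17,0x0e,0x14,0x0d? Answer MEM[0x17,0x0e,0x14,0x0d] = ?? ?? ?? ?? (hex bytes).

  after D0: wrote 3B at 0x0c = 2779b0
  after D1: wrote 8B at 0x0f = cac501b64f2779b0
  after D2: wrote 5B at 0x04 = 01b64f2779
  after D3: wrote 3B at 0x10 = 2779b0
  after D4: wrote 4B at 0x03 = 2779b04f
  after D5: wrote 2B at 0x08 = 2779
query mem[0x17]=0xbb, mem[0x0e]=0xb0, mem[0x14]=0x27, mem[0x0d]=0x79

MEM[0x17,0x0e,0x14,0x0d] = bb b0 27 79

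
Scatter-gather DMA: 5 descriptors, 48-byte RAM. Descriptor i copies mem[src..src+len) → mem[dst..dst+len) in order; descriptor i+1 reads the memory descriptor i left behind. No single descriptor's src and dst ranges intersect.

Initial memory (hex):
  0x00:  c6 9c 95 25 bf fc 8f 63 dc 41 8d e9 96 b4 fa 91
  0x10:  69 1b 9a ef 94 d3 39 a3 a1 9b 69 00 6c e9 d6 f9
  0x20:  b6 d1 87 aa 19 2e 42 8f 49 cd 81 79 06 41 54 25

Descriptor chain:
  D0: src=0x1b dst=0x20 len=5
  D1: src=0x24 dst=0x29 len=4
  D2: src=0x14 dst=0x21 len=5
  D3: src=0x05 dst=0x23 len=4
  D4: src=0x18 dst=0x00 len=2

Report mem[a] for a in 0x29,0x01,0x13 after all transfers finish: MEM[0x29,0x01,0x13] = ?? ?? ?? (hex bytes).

  after D0: wrote 5B at 0x20 = 006ce9d6f9
  after D1: wrote 4B at 0x29 = f92e428f
  after D2: wrote 5B at 0x21 = 94d339a3a1
  after D3: wrote 4B at 0x23 = fc8f63dc
  after D4: wrote 2B at 0x00 = a19b
query mem[0x29]=0xf9, mem[0x01]=0x9b, mem[0x13]=0xef

MEM[0x29,0x01,0x13] = f9 9b ef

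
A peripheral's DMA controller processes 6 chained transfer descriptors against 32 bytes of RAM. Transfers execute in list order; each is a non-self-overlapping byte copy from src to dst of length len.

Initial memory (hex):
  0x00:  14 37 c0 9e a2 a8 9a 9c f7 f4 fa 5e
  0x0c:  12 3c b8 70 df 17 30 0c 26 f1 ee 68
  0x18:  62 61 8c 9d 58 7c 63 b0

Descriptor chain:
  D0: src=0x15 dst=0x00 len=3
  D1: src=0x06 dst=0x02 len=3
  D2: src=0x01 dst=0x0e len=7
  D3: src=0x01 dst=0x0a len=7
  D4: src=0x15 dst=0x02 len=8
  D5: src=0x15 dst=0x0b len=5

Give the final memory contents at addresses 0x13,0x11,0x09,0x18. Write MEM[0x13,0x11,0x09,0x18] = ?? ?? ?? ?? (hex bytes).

[0] 0x15->0x00 len=3 : f1 ee 68
[1] 0x06->0x02 len=3 : 9a 9c f7
[2] 0x01->0x0e len=7 : ee 9a 9c f7 a8 9a 9c
[3] 0x01->0x0a len=7 : ee 9a 9c f7 a8 9a 9c
[4] 0x15->0x02 len=8 : f1 ee 68 62 61 8c 9d 58
[5] 0x15->0x0b len=5 : f1 ee 68 62 61
query mem[0x13]=0x9a, mem[0x11]=0xf7, mem[0x09]=0x58, mem[0x18]=0x62

MEM[0x13,0x11,0x09,0x18] = 9a f7 58 62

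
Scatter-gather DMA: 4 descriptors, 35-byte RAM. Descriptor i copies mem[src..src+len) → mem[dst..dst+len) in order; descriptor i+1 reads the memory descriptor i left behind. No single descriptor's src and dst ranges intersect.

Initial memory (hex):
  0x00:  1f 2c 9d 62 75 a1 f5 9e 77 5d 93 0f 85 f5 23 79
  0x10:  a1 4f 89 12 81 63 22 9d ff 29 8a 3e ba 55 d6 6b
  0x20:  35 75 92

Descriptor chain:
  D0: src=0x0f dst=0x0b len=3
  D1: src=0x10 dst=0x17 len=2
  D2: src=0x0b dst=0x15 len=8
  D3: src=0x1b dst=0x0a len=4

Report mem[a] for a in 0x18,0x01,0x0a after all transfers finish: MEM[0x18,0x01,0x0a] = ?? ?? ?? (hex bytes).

MEM[0x18,0x01,0x0a] = 23 2c 4f

#0 dst[0x0b+3] := {0x79,0xa1,0x4f}
#1 dst[0x17+2] := {0xa1,0x4f}
#2 dst[0x15+8] := {0x79,0xa1,0x4f,0x23,0x79,0xa1,0x4f,0x89}
#3 dst[0x0a+4] := {0x4f,0x89,0x55,0xd6}
query mem[0x18]=0x23, mem[0x01]=0x2c, mem[0x0a]=0x4f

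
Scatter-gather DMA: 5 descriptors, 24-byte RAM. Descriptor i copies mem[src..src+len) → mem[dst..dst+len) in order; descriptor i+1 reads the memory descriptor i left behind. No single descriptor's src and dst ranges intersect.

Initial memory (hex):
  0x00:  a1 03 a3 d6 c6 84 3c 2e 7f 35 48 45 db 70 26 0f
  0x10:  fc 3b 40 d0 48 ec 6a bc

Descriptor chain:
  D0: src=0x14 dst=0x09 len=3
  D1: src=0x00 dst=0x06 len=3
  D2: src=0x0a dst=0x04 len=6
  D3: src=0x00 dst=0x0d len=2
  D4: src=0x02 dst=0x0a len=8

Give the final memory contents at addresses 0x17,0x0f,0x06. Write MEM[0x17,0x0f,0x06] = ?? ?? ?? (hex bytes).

MEM[0x17,0x0f,0x06] = bc 70 db

D0: mem[0x09..0x0b] <- [48 ec 6a]
D1: mem[0x06..0x08] <- [a1 03 a3]
D2: mem[0x04..0x09] <- [ec 6a db 70 26 0f]
D3: mem[0x0d..0x0e] <- [a1 03]
D4: mem[0x0a..0x11] <- [a3 d6 ec 6a db 70 26 0f]
query mem[0x17]=0xbc, mem[0x0f]=0x70, mem[0x06]=0xdb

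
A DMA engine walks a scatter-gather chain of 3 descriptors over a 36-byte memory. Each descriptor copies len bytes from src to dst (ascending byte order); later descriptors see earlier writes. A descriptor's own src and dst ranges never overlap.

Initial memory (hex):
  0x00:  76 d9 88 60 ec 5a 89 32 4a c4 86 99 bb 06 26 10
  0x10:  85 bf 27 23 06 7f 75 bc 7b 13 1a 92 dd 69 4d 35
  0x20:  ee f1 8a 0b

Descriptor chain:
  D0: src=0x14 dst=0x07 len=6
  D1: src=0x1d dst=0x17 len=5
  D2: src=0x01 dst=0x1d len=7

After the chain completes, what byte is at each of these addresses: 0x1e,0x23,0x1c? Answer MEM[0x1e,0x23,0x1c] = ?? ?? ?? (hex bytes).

  after D0: wrote 6B at 0x07 = 067f75bc7b13
  after D1: wrote 5B at 0x17 = 694d35eef1
  after D2: wrote 7B at 0x1d = d98860ec5a8906
query mem[0x1e]=0x88, mem[0x23]=0x06, mem[0x1c]=0xdd

MEM[0x1e,0x23,0x1c] = 88 06 dd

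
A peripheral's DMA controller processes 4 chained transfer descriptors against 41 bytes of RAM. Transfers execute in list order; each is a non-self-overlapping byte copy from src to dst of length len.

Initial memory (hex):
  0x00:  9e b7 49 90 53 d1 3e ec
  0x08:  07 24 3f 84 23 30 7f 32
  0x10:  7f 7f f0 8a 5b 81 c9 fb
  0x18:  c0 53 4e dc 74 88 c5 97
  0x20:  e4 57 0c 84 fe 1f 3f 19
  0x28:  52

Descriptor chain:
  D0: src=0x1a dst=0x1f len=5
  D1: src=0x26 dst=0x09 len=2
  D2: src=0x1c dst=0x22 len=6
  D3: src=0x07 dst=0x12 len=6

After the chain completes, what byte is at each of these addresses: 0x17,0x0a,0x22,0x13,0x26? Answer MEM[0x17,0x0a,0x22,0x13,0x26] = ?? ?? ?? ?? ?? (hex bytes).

[0] 0x1a->0x1f len=5 : 4e dc 74 88 c5
[1] 0x26->0x09 len=2 : 3f 19
[2] 0x1c->0x22 len=6 : 74 88 c5 4e dc 74
[3] 0x07->0x12 len=6 : ec 07 3f 19 84 23
query mem[0x17]=0x23, mem[0x0a]=0x19, mem[0x22]=0x74, mem[0x13]=0x07, mem[0x26]=0xdc

MEM[0x17,0x0a,0x22,0x13,0x26] = 23 19 74 07 dc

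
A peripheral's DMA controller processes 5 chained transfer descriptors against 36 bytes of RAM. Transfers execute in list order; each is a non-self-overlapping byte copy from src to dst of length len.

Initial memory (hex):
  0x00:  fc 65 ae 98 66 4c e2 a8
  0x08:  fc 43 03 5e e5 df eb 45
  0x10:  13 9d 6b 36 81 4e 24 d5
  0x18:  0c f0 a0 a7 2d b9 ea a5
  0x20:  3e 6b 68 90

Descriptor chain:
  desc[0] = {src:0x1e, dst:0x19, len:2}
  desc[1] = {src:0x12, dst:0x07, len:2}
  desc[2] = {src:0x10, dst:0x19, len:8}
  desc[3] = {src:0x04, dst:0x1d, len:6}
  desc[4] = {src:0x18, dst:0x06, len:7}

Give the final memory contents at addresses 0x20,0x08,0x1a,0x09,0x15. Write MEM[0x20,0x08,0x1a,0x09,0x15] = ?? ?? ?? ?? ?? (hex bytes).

[0] 0x1e->0x19 len=2 : ea a5
[1] 0x12->0x07 len=2 : 6b 36
[2] 0x10->0x19 len=8 : 13 9d 6b 36 81 4e 24 d5
[3] 0x04->0x1d len=6 : 66 4c e2 6b 36 43
[4] 0x18->0x06 len=7 : 0c 13 9d 6b 36 66 4c
query mem[0x20]=0x6b, mem[0x08]=0x9d, mem[0x1a]=0x9d, mem[0x09]=0x6b, mem[0x15]=0x4e

MEM[0x20,0x08,0x1a,0x09,0x15] = 6b 9d 9d 6b 4e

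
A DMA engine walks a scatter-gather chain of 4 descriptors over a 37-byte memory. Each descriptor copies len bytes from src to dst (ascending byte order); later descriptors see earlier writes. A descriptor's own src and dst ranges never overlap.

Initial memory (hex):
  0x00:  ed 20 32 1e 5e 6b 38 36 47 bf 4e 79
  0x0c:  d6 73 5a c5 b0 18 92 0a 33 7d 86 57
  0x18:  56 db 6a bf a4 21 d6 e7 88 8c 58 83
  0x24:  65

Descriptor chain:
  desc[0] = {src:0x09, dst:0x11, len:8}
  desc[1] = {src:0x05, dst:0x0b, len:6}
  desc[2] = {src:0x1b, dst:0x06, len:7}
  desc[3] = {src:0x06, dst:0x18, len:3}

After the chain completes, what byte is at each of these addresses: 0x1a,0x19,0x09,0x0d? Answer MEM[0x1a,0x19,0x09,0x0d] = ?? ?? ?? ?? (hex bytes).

MEM[0x1a,0x19,0x09,0x0d] = 21 a4 d6 36

  after D0: wrote 8B at 0x11 = bf4e79d6735ac5b0
  after D1: wrote 6B at 0x0b = 6b383647bf4e
  after D2: wrote 7B at 0x06 = bfa421d6e7888c
  after D3: wrote 3B at 0x18 = bfa421
query mem[0x1a]=0x21, mem[0x19]=0xa4, mem[0x09]=0xd6, mem[0x0d]=0x36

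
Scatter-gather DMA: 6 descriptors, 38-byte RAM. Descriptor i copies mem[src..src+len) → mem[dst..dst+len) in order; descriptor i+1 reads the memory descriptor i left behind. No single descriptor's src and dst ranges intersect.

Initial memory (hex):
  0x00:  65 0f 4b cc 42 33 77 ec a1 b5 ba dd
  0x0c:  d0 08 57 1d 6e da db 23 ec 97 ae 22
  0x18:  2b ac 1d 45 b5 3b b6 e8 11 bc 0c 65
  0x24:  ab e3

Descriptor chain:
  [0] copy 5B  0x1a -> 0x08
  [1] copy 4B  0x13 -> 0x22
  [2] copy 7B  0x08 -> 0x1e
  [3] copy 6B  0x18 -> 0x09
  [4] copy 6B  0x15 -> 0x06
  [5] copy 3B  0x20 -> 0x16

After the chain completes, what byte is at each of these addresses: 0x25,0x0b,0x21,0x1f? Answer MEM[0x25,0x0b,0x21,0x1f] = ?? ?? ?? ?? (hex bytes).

MEM[0x25,0x0b,0x21,0x1f] = ae 1d 3b 45

D0: mem[0x08..0x0c] <- [1d 45 b5 3b b6]
D1: mem[0x22..0x25] <- [23 ec 97 ae]
D2: mem[0x1e..0x24] <- [1d 45 b5 3b b6 08 57]
D3: mem[0x09..0x0e] <- [2b ac 1d 45 b5 3b]
D4: mem[0x06..0x0b] <- [97 ae 22 2b ac 1d]
D5: mem[0x16..0x18] <- [b5 3b b6]
query mem[0x25]=0xae, mem[0x0b]=0x1d, mem[0x21]=0x3b, mem[0x1f]=0x45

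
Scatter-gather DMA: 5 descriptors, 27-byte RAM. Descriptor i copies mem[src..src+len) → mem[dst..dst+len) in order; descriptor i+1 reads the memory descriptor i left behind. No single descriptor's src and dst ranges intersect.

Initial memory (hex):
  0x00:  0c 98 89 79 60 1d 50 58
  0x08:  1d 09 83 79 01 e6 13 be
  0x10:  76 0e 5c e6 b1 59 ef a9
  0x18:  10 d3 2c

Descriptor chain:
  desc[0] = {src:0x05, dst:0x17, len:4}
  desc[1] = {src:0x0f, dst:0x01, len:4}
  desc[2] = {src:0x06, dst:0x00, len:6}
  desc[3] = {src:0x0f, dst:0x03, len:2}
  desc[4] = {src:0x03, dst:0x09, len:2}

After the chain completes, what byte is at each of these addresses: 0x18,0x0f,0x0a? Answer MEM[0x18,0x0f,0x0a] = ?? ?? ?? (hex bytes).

#0 dst[0x17+4] := {0x1d,0x50,0x58,0x1d}
#1 dst[0x01+4] := {0xbe,0x76,0x0e,0x5c}
#2 dst[0x00+6] := {0x50,0x58,0x1d,0x09,0x83,0x79}
#3 dst[0x03+2] := {0xbe,0x76}
#4 dst[0x09+2] := {0xbe,0x76}
query mem[0x18]=0x50, mem[0x0f]=0xbe, mem[0x0a]=0x76

MEM[0x18,0x0f,0x0a] = 50 be 76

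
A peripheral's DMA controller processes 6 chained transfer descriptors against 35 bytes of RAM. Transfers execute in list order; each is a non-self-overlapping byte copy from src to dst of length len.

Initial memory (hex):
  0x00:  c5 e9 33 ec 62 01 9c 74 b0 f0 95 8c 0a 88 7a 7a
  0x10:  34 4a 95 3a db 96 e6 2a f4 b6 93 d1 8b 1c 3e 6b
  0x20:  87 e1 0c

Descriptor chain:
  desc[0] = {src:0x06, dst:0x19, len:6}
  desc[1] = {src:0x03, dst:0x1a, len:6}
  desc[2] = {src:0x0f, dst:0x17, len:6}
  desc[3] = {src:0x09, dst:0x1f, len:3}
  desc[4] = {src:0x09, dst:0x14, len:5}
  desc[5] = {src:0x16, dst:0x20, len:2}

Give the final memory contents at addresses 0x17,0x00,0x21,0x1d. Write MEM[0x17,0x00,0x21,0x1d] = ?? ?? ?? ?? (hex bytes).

D0: mem[0x19..0x1e] <- [9c 74 b0 f0 95 8c]
D1: mem[0x1a..0x1f] <- [ec 62 01 9c 74 b0]
D2: mem[0x17..0x1c] <- [7a 34 4a 95 3a db]
D3: mem[0x1f..0x21] <- [f0 95 8c]
D4: mem[0x14..0x18] <- [f0 95 8c 0a 88]
D5: mem[0x20..0x21] <- [8c 0a]
query mem[0x17]=0x0a, mem[0x00]=0xc5, mem[0x21]=0x0a, mem[0x1d]=0x9c

MEM[0x17,0x00,0x21,0x1d] = 0a c5 0a 9c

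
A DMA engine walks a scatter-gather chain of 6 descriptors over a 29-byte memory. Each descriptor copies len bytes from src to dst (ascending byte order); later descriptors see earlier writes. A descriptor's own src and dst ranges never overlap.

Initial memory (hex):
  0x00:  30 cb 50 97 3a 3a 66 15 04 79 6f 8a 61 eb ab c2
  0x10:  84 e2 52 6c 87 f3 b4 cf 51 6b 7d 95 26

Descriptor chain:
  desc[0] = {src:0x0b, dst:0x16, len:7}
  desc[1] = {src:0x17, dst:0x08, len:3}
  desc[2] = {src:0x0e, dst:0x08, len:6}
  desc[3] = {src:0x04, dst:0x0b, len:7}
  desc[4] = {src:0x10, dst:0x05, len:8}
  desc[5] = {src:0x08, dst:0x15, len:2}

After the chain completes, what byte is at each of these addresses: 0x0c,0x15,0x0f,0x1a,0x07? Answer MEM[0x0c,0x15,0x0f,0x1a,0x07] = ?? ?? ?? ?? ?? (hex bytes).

MEM[0x0c,0x15,0x0f,0x1a,0x07] = 61 6c ab c2 52

#0 dst[0x16+7] := {0x8a,0x61,0xeb,0xab,0xc2,0x84,0xe2}
#1 dst[0x08+3] := {0x61,0xeb,0xab}
#2 dst[0x08+6] := {0xab,0xc2,0x84,0xe2,0x52,0x6c}
#3 dst[0x0b+7] := {0x3a,0x3a,0x66,0x15,0xab,0xc2,0x84}
#4 dst[0x05+8] := {0xc2,0x84,0x52,0x6c,0x87,0xf3,0x8a,0x61}
#5 dst[0x15+2] := {0x6c,0x87}
query mem[0x0c]=0x61, mem[0x15]=0x6c, mem[0x0f]=0xab, mem[0x1a]=0xc2, mem[0x07]=0x52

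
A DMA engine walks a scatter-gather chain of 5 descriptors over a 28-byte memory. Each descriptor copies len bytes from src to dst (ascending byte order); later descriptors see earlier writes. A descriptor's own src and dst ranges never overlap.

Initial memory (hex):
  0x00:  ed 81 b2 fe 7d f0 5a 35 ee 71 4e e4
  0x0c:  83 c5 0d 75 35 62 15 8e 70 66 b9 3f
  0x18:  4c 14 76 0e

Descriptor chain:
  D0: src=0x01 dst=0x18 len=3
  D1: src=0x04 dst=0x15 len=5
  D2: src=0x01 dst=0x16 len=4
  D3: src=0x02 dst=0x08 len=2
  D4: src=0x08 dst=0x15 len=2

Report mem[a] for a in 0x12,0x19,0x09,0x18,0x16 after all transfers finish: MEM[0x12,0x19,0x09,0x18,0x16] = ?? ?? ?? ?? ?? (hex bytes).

MEM[0x12,0x19,0x09,0x18,0x16] = 15 7d fe fe fe

  after D0: wrote 3B at 0x18 = 81b2fe
  after D1: wrote 5B at 0x15 = 7df05a35ee
  after D2: wrote 4B at 0x16 = 81b2fe7d
  after D3: wrote 2B at 0x08 = b2fe
  after D4: wrote 2B at 0x15 = b2fe
query mem[0x12]=0x15, mem[0x19]=0x7d, mem[0x09]=0xfe, mem[0x18]=0xfe, mem[0x16]=0xfe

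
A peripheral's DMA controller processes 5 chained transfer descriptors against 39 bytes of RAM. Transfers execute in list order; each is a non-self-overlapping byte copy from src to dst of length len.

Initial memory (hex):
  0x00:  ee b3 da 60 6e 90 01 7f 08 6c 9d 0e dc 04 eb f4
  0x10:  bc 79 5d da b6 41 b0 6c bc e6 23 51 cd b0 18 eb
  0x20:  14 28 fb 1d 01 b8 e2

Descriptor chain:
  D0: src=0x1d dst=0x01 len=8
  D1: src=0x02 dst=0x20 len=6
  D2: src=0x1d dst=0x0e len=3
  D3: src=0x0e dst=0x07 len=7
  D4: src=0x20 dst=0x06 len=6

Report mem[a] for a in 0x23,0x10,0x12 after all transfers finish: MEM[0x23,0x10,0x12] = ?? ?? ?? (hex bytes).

#0 dst[0x01+8] := {0xb0,0x18,0xeb,0x14,0x28,0xfb,0x1d,0x01}
#1 dst[0x20+6] := {0x18,0xeb,0x14,0x28,0xfb,0x1d}
#2 dst[0x0e+3] := {0xb0,0x18,0xeb}
#3 dst[0x07+7] := {0xb0,0x18,0xeb,0x79,0x5d,0xda,0xb6}
#4 dst[0x06+6] := {0x18,0xeb,0x14,0x28,0xfb,0x1d}
query mem[0x23]=0x28, mem[0x10]=0xeb, mem[0x12]=0x5d

MEM[0x23,0x10,0x12] = 28 eb 5d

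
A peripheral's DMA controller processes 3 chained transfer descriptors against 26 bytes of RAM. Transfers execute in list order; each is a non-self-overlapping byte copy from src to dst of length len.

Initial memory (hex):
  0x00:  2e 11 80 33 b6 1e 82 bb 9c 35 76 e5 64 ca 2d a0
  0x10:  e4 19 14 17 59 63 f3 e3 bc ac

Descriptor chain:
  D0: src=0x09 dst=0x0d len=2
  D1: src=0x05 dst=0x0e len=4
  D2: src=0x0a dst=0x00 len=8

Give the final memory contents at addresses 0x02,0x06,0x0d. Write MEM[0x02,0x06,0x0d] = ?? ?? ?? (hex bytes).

#0 dst[0x0d+2] := {0x35,0x76}
#1 dst[0x0e+4] := {0x1e,0x82,0xbb,0x9c}
#2 dst[0x00+8] := {0x76,0xe5,0x64,0x35,0x1e,0x82,0xbb,0x9c}
query mem[0x02]=0x64, mem[0x06]=0xbb, mem[0x0d]=0x35

MEM[0x02,0x06,0x0d] = 64 bb 35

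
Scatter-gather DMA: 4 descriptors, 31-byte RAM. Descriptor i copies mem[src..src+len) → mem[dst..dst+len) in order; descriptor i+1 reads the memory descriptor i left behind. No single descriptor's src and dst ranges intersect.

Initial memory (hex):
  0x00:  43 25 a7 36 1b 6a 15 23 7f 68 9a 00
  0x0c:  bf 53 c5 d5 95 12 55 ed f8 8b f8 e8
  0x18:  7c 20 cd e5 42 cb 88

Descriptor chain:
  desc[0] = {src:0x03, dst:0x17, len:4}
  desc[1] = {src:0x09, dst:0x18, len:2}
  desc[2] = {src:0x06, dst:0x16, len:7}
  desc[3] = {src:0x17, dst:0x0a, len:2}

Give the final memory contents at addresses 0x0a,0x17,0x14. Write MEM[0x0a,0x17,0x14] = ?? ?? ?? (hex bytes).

MEM[0x0a,0x17,0x14] = 23 23 f8

D0: mem[0x17..0x1a] <- [36 1b 6a 15]
D1: mem[0x18..0x19] <- [68 9a]
D2: mem[0x16..0x1c] <- [15 23 7f 68 9a 00 bf]
D3: mem[0x0a..0x0b] <- [23 7f]
query mem[0x0a]=0x23, mem[0x17]=0x23, mem[0x14]=0xf8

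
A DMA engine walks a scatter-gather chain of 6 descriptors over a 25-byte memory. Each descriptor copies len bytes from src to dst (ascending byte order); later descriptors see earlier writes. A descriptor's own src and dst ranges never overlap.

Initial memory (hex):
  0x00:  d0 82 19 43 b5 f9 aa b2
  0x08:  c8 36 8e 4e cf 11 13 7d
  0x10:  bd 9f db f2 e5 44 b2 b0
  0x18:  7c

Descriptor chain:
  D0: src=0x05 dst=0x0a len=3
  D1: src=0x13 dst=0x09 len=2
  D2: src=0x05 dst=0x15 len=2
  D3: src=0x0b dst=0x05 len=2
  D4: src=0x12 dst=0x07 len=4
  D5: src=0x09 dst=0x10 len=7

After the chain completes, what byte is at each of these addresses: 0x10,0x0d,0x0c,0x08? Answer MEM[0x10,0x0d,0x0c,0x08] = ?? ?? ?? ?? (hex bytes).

MEM[0x10,0x0d,0x0c,0x08] = e5 11 b2 f2

[0] 0x05->0x0a len=3 : f9 aa b2
[1] 0x13->0x09 len=2 : f2 e5
[2] 0x05->0x15 len=2 : f9 aa
[3] 0x0b->0x05 len=2 : aa b2
[4] 0x12->0x07 len=4 : db f2 e5 f9
[5] 0x09->0x10 len=7 : e5 f9 aa b2 11 13 7d
query mem[0x10]=0xe5, mem[0x0d]=0x11, mem[0x0c]=0xb2, mem[0x08]=0xf2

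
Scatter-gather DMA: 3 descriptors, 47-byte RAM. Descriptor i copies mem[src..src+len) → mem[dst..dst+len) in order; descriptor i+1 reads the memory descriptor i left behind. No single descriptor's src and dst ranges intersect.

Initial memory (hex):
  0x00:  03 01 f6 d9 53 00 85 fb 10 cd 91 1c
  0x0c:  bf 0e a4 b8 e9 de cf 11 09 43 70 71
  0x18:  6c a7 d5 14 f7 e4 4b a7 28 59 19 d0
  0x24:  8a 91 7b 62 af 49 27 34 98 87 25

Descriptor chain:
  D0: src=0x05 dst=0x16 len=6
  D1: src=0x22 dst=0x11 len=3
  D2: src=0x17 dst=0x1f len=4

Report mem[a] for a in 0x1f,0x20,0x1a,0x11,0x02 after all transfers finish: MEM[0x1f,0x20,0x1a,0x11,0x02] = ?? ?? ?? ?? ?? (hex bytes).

MEM[0x1f,0x20,0x1a,0x11,0x02] = 85 fb cd 19 f6

#0 dst[0x16+6] := {0x00,0x85,0xfb,0x10,0xcd,0x91}
#1 dst[0x11+3] := {0x19,0xd0,0x8a}
#2 dst[0x1f+4] := {0x85,0xfb,0x10,0xcd}
query mem[0x1f]=0x85, mem[0x20]=0xfb, mem[0x1a]=0xcd, mem[0x11]=0x19, mem[0x02]=0xf6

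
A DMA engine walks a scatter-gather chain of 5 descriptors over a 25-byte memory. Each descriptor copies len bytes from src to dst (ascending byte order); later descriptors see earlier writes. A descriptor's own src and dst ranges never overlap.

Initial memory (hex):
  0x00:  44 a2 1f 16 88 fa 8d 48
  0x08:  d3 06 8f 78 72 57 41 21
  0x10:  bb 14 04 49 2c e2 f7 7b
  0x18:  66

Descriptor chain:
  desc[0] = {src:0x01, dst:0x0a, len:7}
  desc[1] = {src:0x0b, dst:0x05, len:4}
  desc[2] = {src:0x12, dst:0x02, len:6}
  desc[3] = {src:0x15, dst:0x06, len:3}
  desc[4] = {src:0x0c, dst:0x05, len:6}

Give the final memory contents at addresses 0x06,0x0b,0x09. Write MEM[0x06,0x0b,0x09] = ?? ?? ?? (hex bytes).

MEM[0x06,0x0b,0x09] = 88 1f 48

[0] 0x01->0x0a len=7 : a2 1f 16 88 fa 8d 48
[1] 0x0b->0x05 len=4 : 1f 16 88 fa
[2] 0x12->0x02 len=6 : 04 49 2c e2 f7 7b
[3] 0x15->0x06 len=3 : e2 f7 7b
[4] 0x0c->0x05 len=6 : 16 88 fa 8d 48 14
query mem[0x06]=0x88, mem[0x0b]=0x1f, mem[0x09]=0x48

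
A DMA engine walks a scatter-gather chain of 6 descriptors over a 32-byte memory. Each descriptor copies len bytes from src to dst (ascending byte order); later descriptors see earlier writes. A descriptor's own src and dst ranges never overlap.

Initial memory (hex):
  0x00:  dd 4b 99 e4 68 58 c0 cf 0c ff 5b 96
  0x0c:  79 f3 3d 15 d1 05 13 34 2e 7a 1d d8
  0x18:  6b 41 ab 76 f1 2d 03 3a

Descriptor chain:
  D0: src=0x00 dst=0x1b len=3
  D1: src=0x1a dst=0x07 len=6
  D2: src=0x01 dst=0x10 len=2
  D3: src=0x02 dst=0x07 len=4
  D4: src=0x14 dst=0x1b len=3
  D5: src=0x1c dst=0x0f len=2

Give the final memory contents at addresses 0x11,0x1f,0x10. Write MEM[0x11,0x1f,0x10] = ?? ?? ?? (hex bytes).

[0] 0x00->0x1b len=3 : dd 4b 99
[1] 0x1a->0x07 len=6 : ab dd 4b 99 03 3a
[2] 0x01->0x10 len=2 : 4b 99
[3] 0x02->0x07 len=4 : 99 e4 68 58
[4] 0x14->0x1b len=3 : 2e 7a 1d
[5] 0x1c->0x0f len=2 : 7a 1d
query mem[0x11]=0x99, mem[0x1f]=0x3a, mem[0x10]=0x1d

MEM[0x11,0x1f,0x10] = 99 3a 1d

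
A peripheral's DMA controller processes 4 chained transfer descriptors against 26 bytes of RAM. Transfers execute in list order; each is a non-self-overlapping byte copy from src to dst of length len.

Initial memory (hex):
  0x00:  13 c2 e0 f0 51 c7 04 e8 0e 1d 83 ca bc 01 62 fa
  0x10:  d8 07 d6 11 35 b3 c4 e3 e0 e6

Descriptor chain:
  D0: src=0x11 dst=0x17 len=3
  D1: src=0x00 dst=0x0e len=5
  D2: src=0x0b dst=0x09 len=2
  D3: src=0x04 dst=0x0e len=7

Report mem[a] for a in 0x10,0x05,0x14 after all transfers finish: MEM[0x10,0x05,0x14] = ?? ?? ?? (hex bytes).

MEM[0x10,0x05,0x14] = 04 c7 bc

  after D0: wrote 3B at 0x17 = 07d611
  after D1: wrote 5B at 0x0e = 13c2e0f051
  after D2: wrote 2B at 0x09 = cabc
  after D3: wrote 7B at 0x0e = 51c704e80ecabc
query mem[0x10]=0x04, mem[0x05]=0xc7, mem[0x14]=0xbc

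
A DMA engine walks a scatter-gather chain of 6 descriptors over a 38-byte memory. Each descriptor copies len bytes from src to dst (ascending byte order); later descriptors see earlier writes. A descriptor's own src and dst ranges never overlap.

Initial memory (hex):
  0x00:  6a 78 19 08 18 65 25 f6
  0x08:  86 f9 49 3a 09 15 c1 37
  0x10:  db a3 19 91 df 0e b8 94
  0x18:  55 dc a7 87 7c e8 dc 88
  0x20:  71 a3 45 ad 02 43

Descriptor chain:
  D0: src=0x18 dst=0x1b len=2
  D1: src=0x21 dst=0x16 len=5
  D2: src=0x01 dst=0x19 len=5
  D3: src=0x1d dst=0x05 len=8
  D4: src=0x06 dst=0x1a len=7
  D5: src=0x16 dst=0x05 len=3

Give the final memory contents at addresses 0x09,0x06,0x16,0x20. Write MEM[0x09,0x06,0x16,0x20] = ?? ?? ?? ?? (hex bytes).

D0: mem[0x1b..0x1c] <- [55 dc]
D1: mem[0x16..0x1a] <- [a3 45 ad 02 43]
D2: mem[0x19..0x1d] <- [78 19 08 18 65]
D3: mem[0x05..0x0c] <- [65 dc 88 71 a3 45 ad 02]
D4: mem[0x1a..0x20] <- [dc 88 71 a3 45 ad 02]
D5: mem[0x05..0x07] <- [a3 45 ad]
query mem[0x09]=0xa3, mem[0x06]=0x45, mem[0x16]=0xa3, mem[0x20]=0x02

MEM[0x09,0x06,0x16,0x20] = a3 45 a3 02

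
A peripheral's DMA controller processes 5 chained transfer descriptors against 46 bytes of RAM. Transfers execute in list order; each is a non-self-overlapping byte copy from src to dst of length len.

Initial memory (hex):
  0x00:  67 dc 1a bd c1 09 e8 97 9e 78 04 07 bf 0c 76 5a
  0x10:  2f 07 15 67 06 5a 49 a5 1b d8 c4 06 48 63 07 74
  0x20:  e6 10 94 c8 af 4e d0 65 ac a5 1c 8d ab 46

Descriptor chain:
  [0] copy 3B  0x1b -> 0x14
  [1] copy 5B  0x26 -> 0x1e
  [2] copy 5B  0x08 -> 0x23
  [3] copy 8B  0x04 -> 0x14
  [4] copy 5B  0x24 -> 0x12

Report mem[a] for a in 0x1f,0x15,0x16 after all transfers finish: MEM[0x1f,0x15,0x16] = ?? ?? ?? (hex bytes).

MEM[0x1f,0x15,0x16] = 65 bf ac

[0] 0x1b->0x14 len=3 : 06 48 63
[1] 0x26->0x1e len=5 : d0 65 ac a5 1c
[2] 0x08->0x23 len=5 : 9e 78 04 07 bf
[3] 0x04->0x14 len=8 : c1 09 e8 97 9e 78 04 07
[4] 0x24->0x12 len=5 : 78 04 07 bf ac
query mem[0x1f]=0x65, mem[0x15]=0xbf, mem[0x16]=0xac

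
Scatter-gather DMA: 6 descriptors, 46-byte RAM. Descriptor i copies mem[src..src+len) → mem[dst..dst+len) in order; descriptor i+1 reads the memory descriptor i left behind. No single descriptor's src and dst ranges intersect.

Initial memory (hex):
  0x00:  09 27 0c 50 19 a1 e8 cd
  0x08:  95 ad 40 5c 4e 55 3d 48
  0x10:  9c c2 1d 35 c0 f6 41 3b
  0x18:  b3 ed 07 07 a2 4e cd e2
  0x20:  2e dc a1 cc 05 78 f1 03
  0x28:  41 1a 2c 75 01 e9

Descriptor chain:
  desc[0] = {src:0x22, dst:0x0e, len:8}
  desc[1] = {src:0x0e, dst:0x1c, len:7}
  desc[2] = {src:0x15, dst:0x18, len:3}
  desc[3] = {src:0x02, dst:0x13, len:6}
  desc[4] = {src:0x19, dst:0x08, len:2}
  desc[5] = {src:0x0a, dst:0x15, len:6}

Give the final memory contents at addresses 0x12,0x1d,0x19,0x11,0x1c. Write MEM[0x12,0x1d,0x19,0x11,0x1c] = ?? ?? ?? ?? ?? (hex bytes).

MEM[0x12,0x1d,0x19,0x11,0x1c] = f1 cc a1 78 a1

D0: mem[0x0e..0x15] <- [a1 cc 05 78 f1 03 41 1a]
D1: mem[0x1c..0x22] <- [a1 cc 05 78 f1 03 41]
D2: mem[0x18..0x1a] <- [1a 41 3b]
D3: mem[0x13..0x18] <- [0c 50 19 a1 e8 cd]
D4: mem[0x08..0x09] <- [41 3b]
D5: mem[0x15..0x1a] <- [40 5c 4e 55 a1 cc]
query mem[0x12]=0xf1, mem[0x1d]=0xcc, mem[0x19]=0xa1, mem[0x11]=0x78, mem[0x1c]=0xa1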